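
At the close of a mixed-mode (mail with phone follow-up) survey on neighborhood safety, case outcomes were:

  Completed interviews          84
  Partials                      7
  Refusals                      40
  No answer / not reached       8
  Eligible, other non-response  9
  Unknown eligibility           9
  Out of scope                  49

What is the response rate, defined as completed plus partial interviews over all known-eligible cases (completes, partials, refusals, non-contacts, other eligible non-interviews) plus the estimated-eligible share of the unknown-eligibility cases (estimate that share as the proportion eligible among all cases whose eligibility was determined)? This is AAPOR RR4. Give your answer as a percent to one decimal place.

Numerator: 84 + 7 = 91
Determined eligible: 84 + 7 + 40 + 8 + 9 = 148
e = 148 / (148 + 49) = 148 / 197 = 0.7513
e × U: 0.7513 × 9 = 6.76
Denom: 148 + 6.76 = 154.76
RR4 = 91 / 154.76 = 0.5880

58.8%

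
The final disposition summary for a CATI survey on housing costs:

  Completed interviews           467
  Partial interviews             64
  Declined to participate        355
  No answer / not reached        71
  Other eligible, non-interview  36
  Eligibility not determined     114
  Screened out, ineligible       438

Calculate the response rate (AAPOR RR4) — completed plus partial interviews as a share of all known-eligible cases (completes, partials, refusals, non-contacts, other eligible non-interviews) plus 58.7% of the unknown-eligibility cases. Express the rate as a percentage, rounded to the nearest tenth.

50.1%

Numerator → 467 + 64 = 531
Determined eligible → 467 + 64 + 355 + 71 + 36 = 993
Eligible share of unknowns → 0.5870 × 114 = 66.92
Base → 993 + 66.92 = 1059.92
RR4 = 531 / 1059.92 = 0.5010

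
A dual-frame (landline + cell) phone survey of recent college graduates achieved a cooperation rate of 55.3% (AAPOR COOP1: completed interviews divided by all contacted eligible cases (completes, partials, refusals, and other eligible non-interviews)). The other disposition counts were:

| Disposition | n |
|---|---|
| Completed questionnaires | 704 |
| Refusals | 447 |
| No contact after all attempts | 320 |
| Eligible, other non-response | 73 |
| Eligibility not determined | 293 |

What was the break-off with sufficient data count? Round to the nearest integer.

49

COOP1 = 704 / D = 0.553
D = 704 / 0.553 = 1273.1
Rest of base = 1224
break-off with sufficient data = 1273.1 − 1224 ≈ 49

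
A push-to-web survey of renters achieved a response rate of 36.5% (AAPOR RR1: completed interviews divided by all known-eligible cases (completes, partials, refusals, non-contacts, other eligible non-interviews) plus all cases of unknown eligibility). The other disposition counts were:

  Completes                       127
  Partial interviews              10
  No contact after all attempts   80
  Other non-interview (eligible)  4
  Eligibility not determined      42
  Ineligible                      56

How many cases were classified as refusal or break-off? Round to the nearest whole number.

RR1 = 127 / D = 0.365
D = 127 / 0.365 = 347.9
Rest of base = 263
refusal or break-off = 347.9 − 263 ≈ 85

85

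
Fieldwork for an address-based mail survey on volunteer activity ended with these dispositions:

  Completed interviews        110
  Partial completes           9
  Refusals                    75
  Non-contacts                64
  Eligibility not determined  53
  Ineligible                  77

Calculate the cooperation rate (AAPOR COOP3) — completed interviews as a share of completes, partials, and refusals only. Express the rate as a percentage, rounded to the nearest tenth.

56.7%

Num: 110
Denominator: 110 + 9 + 75 = 194
COOP3 = 110 / 194 = 0.5670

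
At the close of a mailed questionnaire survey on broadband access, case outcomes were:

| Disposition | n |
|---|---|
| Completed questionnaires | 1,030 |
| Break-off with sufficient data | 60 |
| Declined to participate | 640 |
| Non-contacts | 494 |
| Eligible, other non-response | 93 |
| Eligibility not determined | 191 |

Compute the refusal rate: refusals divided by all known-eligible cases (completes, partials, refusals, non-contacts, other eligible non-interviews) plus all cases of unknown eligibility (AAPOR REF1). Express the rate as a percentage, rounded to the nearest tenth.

Num = 640
Denom = 1030 + 60 + 640 + 494 + 93 + 191 = 2508
REF1 = 640 / 2508 = 0.2552

25.5%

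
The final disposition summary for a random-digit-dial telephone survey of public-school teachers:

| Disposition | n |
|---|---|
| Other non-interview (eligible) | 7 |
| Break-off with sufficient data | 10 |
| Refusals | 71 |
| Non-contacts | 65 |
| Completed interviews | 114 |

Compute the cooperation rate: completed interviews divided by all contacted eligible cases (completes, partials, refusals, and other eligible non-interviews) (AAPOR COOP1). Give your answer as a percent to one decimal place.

Numerator = 114
Base = 114 + 10 + 71 + 7 = 202
COOP1 = 114 / 202 = 0.5644

56.4%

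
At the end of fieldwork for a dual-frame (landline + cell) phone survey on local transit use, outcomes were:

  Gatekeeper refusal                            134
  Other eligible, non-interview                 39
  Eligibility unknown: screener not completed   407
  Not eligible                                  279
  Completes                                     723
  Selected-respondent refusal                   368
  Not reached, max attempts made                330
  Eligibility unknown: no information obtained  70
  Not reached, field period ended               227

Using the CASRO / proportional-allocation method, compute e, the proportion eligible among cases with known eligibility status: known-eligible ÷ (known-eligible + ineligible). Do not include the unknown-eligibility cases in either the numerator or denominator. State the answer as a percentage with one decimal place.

86.7%

Refused = 134 + 368 = 502
No contact after all attempts = 227 + 330 = 557
Undetermined eligibility = 407 + 70 = 477
Eligible (known) = 723 + 502 + 557 + 39 = 1821
e = 1821 / (1821 + 279) = 1821 / 2100 = 0.8671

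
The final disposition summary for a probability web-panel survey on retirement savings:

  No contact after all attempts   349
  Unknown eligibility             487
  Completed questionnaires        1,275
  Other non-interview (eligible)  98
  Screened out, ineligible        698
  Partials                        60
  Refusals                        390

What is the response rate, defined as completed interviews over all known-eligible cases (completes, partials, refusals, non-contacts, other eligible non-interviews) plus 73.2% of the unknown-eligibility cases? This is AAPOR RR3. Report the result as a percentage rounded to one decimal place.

50.4%

Num = 1275
Known eligible = 1275 + 60 + 390 + 349 + 98 = 2172
Estimated eligible among unknowns = 0.7320 × 487 = 356.48
Base = 2172 + 356.48 = 2528.48
RR3 = 1275 / 2528.48 = 0.5043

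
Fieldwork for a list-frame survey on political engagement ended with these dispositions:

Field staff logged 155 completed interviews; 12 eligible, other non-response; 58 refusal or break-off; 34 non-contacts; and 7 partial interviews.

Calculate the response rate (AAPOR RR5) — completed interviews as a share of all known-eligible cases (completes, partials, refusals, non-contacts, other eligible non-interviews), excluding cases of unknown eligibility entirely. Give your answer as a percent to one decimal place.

58.3%

Numerator → 155
Denom → 155 + 7 + 58 + 34 + 12 = 266
RR5 = 155 / 266 = 0.5827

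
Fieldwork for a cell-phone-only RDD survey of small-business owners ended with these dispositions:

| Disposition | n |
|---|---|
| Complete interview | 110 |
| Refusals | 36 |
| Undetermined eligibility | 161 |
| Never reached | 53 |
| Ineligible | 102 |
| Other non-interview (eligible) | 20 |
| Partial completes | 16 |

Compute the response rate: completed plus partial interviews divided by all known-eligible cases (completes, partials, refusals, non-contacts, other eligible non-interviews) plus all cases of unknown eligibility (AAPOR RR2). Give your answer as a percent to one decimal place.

31.8%

Numerator → 110 + 16 = 126
Denominator → 110 + 16 + 36 + 53 + 20 + 161 = 396
RR2 = 126 / 396 = 0.3182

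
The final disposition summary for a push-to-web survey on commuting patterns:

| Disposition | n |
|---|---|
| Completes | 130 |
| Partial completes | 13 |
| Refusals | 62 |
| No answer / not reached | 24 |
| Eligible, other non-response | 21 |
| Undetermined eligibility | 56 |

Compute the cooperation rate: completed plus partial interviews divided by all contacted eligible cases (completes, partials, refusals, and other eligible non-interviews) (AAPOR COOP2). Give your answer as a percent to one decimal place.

63.3%

Num: 130 + 13 = 143
Base: 130 + 13 + 62 + 21 = 226
COOP2 = 143 / 226 = 0.6327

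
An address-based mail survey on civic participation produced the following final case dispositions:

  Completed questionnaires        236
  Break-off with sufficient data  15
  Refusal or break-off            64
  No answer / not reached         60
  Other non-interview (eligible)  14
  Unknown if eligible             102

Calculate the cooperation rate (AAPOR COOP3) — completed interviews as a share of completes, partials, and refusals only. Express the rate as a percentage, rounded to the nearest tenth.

Top: 236
Denominator: 236 + 15 + 64 = 315
COOP3 = 236 / 315 = 0.7492

74.9%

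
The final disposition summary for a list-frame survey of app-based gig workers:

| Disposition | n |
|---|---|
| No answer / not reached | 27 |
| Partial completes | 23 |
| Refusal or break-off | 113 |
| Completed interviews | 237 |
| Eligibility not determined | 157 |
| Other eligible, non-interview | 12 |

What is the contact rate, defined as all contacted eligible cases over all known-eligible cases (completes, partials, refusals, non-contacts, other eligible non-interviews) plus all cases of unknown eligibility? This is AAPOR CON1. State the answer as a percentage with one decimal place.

67.7%

Num → 237 + 23 + 113 + 12 = 385
Base → 237 + 23 + 113 + 27 + 12 + 157 = 569
CON1 = 385 / 569 = 0.6766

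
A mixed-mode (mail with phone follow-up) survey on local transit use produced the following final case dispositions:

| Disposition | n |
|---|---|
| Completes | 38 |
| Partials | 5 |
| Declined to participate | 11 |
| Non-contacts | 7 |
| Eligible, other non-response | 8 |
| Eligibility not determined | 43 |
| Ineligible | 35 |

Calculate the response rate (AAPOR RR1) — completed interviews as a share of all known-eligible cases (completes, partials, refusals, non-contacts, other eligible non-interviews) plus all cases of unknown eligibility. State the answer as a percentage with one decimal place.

33.9%

Num = 38
Base = 38 + 5 + 11 + 7 + 8 + 43 = 112
RR1 = 38 / 112 = 0.3393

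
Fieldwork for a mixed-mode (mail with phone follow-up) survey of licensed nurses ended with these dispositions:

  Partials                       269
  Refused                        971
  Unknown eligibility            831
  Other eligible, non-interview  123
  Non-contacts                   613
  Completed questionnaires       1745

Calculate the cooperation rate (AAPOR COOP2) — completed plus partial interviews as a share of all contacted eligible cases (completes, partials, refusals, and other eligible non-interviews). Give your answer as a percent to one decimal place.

Top: 1745 + 269 = 2014
Denom: 1745 + 269 + 971 + 123 = 3108
COOP2 = 2014 / 3108 = 0.6480

64.8%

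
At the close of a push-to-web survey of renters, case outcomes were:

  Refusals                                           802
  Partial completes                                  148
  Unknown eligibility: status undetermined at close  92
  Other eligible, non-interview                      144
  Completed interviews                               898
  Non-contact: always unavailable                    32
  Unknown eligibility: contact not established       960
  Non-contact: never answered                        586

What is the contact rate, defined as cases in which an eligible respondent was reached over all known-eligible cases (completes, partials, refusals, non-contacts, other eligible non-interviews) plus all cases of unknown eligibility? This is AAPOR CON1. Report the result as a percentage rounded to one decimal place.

Non-contacts = 586 + 32 = 618
Undetermined eligibility = 960 + 92 = 1052
Num → 898 + 148 + 802 + 144 = 1992
Denom → 898 + 148 + 802 + 618 + 144 + 1052 = 3662
CON1 = 1992 / 3662 = 0.5440

54.4%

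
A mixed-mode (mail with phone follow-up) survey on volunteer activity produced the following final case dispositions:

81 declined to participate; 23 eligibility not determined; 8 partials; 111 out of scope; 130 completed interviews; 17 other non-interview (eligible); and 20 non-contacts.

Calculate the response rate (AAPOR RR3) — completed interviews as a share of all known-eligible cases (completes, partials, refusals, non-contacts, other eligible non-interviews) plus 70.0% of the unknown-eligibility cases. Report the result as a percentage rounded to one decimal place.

Top → 130
Determined eligible → 130 + 8 + 81 + 20 + 17 = 256
Estimated eligible among unknowns → 0.7000 × 23 = 16.10
Denominator → 256 + 16.10 = 272.10
RR3 = 130 / 272.10 = 0.4778

47.8%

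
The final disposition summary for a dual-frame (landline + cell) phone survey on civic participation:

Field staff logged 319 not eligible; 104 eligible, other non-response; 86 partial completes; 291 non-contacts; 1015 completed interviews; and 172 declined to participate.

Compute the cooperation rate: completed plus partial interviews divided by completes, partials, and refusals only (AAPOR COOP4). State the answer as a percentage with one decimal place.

86.5%

Num: 1015 + 86 = 1101
Denominator: 1015 + 86 + 172 = 1273
COOP4 = 1101 / 1273 = 0.8649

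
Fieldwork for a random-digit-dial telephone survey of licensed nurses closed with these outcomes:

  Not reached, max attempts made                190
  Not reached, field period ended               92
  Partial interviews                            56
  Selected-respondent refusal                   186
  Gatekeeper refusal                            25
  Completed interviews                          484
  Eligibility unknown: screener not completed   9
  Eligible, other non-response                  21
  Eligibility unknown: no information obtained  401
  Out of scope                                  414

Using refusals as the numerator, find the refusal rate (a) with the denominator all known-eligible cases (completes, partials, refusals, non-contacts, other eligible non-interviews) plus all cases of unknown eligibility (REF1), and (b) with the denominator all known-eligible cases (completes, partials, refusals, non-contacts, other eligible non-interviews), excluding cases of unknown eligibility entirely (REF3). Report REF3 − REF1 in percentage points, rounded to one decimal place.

5.6

Refusal or break-off = 25 + 186 = 211
Never reached = 92 + 190 = 282
Eligibility not determined = 9 + 401 = 410
Numerator = 211
Denominator = 484 + 56 + 211 + 282 + 21 + 410 = 1464
REF1 = 211 / 1464 = 0.1441
Denominator = 484 + 56 + 211 + 282 + 21 = 1054
REF3 = 211 / 1054 = 0.2002
Difference = 20.02 − 14.41 = 5.61 percentage points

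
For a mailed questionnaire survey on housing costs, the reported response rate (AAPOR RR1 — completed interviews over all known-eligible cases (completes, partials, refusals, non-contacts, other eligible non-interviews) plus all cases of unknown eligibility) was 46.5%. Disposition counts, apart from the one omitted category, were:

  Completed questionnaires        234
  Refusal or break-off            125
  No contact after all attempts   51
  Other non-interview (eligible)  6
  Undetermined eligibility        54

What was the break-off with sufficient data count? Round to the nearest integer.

33

RR1 = 234 / D = 0.465
D = 234 / 0.465 = 503.2
Remaining denominator categories sum to 470
break-off with sufficient data = 503.2 − 470 ≈ 33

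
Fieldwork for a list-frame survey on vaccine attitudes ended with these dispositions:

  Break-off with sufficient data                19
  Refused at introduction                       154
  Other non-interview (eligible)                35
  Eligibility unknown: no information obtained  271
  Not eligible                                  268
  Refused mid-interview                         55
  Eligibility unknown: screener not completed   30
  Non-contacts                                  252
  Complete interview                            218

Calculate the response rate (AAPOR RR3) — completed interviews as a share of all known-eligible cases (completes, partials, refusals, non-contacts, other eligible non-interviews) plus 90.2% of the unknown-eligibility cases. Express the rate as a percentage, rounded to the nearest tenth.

Refused = 154 + 55 = 209
Undetermined eligibility = 30 + 271 = 301
Top = 218
Known eligible = 218 + 19 + 209 + 252 + 35 = 733
e × U = 0.9020 × 301 = 271.50
Denominator = 733 + 271.50 = 1004.50
RR3 = 218 / 1004.50 = 0.2170

21.7%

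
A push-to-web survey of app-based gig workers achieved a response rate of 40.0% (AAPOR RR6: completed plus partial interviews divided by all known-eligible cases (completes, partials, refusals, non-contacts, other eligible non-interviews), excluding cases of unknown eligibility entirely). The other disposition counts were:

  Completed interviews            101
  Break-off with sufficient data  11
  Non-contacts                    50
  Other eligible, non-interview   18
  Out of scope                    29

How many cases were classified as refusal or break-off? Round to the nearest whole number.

100

Numerator: 101 + 11 = 112
RR6 = 112 / D = 0.400
D = 112 / 0.400 = 280.0
Rest of base = 180
refusal or break-off = 280.0 − 180 ≈ 100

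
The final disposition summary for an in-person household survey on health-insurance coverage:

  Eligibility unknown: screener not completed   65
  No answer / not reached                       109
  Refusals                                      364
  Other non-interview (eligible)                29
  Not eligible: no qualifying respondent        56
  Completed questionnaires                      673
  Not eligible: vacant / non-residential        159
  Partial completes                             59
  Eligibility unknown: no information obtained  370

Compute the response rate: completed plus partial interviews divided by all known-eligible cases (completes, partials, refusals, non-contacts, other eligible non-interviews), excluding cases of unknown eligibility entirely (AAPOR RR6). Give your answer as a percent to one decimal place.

59.3%

Unknown eligibility = 65 + 370 = 435
Out of scope = 56 + 159 = 215
Num = 673 + 59 = 732
Denominator = 673 + 59 + 364 + 109 + 29 = 1234
RR6 = 732 / 1234 = 0.5932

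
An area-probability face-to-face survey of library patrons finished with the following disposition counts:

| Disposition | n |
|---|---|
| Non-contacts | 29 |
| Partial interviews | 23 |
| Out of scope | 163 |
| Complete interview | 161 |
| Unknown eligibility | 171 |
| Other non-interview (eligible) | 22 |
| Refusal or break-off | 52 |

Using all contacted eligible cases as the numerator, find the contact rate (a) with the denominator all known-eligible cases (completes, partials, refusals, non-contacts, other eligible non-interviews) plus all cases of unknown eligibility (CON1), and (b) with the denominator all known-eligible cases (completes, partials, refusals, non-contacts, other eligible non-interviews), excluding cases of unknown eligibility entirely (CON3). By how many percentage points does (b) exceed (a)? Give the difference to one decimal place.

Top: 161 + 23 + 52 + 22 = 258
Denom: 161 + 23 + 52 + 29 + 22 + 171 = 458
CON1 = 258 / 458 = 0.5633
Denom: 161 + 23 + 52 + 29 + 22 = 287
CON3 = 258 / 287 = 0.8990
Difference = 89.90 − 56.33 = 33.57 percentage points

33.6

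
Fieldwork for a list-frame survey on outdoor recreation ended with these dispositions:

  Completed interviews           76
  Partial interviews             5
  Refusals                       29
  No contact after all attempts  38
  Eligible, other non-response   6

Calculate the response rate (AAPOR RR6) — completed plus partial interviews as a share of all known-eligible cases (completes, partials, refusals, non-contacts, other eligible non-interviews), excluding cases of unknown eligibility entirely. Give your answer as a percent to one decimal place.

Num: 76 + 5 = 81
Denominator: 76 + 5 + 29 + 38 + 6 = 154
RR6 = 81 / 154 = 0.5260

52.6%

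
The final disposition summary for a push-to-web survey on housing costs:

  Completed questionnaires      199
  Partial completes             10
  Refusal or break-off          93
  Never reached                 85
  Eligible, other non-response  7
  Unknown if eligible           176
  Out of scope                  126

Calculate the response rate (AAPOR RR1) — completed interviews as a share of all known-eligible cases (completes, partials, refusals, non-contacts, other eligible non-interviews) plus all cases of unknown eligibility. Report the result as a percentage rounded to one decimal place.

34.9%

Top: 199
Denom: 199 + 10 + 93 + 85 + 7 + 176 = 570
RR1 = 199 / 570 = 0.3491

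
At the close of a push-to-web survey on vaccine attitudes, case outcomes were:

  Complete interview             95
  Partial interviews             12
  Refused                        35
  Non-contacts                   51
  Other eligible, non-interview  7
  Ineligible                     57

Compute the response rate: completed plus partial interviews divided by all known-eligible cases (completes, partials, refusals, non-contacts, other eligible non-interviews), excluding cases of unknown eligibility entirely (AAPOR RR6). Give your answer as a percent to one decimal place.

53.5%

Num = 95 + 12 = 107
Base = 95 + 12 + 35 + 51 + 7 = 200
RR6 = 107 / 200 = 0.5350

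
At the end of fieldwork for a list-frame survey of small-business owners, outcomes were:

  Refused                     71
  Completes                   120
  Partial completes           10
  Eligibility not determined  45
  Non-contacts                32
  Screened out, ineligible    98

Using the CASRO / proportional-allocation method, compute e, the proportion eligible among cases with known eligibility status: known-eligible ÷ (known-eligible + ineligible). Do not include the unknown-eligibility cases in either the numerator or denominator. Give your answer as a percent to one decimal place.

70.4%

Eligible (known): 120 + 10 + 71 + 32 = 233
e = 233 / (233 + 98) = 233 / 331 = 0.7039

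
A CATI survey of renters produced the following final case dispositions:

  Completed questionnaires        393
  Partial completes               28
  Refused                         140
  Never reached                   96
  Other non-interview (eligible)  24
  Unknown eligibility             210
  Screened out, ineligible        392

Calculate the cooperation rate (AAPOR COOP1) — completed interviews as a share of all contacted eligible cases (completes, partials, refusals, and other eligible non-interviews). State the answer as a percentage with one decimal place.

67.2%

Top → 393
Denom → 393 + 28 + 140 + 24 = 585
COOP1 = 393 / 585 = 0.6718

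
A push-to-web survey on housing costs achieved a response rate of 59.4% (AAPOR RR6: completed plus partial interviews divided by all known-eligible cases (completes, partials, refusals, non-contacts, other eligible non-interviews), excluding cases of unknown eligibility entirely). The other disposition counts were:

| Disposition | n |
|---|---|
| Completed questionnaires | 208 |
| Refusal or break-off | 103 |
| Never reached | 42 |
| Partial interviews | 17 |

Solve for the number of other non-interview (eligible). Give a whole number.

9

Top: 208 + 17 = 225
RR6 = 225 / D = 0.594
D = 225 / 0.594 = 378.8
Other denominator terms total 370
other non-interview (eligible) = 378.8 − 370 ≈ 9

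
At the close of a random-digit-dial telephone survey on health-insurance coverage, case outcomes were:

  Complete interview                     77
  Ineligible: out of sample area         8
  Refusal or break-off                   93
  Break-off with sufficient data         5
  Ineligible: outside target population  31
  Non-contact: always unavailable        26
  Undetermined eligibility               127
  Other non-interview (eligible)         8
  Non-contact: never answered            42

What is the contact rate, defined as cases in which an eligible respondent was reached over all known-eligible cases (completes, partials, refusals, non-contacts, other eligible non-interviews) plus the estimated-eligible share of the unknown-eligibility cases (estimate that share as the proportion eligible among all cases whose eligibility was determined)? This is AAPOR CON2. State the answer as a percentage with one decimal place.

50.7%

No answer / not reached = 42 + 26 = 68
Out of scope = 31 + 8 = 39
Num → 77 + 5 + 93 + 8 = 183
Known eligible → 77 + 5 + 93 + 68 + 8 = 251
e = 251 / (251 + 39) = 251 / 290 = 0.8655
Estimated eligible among unknowns → 0.8655 × 127 = 109.92
Denominator → 251 + 109.92 = 360.92
CON2 = 183 / 360.92 = 0.5070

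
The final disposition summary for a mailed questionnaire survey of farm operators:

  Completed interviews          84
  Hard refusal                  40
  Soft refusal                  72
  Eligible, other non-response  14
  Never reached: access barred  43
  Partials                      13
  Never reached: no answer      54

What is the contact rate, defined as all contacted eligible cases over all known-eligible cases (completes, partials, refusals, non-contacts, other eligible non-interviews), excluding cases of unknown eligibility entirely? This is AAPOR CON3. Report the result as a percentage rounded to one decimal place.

69.7%

Refusal or break-off = 40 + 72 = 112
Non-contacts = 54 + 43 = 97
Num = 84 + 13 + 112 + 14 = 223
Denom = 84 + 13 + 112 + 97 + 14 = 320
CON3 = 223 / 320 = 0.6969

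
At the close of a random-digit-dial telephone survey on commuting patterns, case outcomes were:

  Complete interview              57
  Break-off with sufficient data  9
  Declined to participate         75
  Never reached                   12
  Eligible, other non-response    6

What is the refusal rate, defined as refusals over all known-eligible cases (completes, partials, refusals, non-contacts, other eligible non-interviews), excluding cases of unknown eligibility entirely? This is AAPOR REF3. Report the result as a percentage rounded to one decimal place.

47.2%

Top: 75
Denominator: 57 + 9 + 75 + 12 + 6 = 159
REF3 = 75 / 159 = 0.4717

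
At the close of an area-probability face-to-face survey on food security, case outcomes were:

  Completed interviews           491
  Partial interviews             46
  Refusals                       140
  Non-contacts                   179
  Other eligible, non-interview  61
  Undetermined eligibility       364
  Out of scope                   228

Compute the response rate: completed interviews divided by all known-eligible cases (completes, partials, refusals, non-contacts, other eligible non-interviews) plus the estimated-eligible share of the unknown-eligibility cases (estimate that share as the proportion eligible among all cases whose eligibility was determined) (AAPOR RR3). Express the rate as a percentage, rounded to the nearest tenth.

Num = 491
Determined eligible = 491 + 46 + 140 + 179 + 61 = 917
e = 917 / (917 + 228) = 917 / 1145 = 0.8009
Eligible share of unknowns = 0.8009 × 364 = 291.53
Denominator = 917 + 291.53 = 1208.53
RR3 = 491 / 1208.53 = 0.4063

40.6%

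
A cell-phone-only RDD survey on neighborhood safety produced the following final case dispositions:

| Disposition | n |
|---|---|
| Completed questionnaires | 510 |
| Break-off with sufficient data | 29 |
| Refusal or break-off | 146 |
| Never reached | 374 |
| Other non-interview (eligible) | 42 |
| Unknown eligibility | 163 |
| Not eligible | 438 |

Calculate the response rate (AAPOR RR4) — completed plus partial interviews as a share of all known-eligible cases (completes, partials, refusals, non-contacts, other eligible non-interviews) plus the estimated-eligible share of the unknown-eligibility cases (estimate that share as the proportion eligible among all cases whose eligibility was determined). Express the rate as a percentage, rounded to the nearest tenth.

44.3%

Num → 510 + 29 = 539
Determined eligible → 510 + 29 + 146 + 374 + 42 = 1101
e = 1101 / (1101 + 438) = 1101 / 1539 = 0.7154
Estimated eligible among unknowns → 0.7154 × 163 = 116.61
Denominator → 1101 + 116.61 = 1217.61
RR4 = 539 / 1217.61 = 0.4427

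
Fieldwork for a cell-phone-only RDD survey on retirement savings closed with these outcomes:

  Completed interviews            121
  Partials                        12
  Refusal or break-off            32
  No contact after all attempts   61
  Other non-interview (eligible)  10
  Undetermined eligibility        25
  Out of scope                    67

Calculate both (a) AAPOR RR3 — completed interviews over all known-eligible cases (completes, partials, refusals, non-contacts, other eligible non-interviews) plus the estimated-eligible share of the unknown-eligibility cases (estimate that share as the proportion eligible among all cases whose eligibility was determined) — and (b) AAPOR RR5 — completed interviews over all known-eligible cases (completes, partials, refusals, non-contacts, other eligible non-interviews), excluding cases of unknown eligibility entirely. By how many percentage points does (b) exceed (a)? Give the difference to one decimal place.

3.9

Numerator → 121
Determined eligible → 121 + 12 + 32 + 61 + 10 = 236
e = 236 / (236 + 67) = 236 / 303 = 0.7789
e × U → 0.7789 × 25 = 19.47
Base → 236 + 19.47 = 255.47
RR3 = 121 / 255.47 = 0.4736
Base → 121 + 12 + 32 + 61 + 10 = 236
RR5 = 121 / 236 = 0.5127
Difference = 51.27 − 47.36 = 3.91 percentage points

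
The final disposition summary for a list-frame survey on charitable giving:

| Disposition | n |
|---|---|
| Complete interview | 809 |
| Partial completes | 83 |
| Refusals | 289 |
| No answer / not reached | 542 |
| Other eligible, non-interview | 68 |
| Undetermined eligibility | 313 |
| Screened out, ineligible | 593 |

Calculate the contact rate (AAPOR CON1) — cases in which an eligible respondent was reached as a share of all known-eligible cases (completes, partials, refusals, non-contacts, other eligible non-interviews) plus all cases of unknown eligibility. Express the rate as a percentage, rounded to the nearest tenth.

Num = 809 + 83 + 289 + 68 = 1249
Denominator = 809 + 83 + 289 + 542 + 68 + 313 = 2104
CON1 = 1249 / 2104 = 0.5936

59.4%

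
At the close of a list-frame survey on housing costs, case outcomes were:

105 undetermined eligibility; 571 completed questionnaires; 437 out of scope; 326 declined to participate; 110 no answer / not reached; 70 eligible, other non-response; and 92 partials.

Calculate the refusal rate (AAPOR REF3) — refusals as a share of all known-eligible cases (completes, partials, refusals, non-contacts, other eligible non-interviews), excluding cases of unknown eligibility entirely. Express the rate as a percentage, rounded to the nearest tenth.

Numerator → 326
Base → 571 + 92 + 326 + 110 + 70 = 1169
REF3 = 326 / 1169 = 0.2789

27.9%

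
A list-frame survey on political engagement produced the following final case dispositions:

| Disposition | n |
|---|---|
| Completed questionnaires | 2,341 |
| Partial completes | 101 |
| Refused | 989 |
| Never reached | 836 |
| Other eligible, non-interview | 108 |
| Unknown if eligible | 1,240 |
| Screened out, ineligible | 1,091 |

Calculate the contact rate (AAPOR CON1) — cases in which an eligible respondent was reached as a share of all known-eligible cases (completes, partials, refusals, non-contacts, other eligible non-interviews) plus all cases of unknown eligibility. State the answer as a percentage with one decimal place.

Numerator: 2341 + 101 + 989 + 108 = 3539
Denominator: 2341 + 101 + 989 + 836 + 108 + 1240 = 5615
CON1 = 3539 / 5615 = 0.6303

63.0%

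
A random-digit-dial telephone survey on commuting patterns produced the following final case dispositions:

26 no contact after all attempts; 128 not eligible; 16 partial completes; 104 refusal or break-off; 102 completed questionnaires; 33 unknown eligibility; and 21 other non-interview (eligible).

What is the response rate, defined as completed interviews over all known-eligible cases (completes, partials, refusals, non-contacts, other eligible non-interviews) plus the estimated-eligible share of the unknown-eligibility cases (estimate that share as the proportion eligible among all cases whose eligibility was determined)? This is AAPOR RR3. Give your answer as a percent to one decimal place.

Num: 102
Determined eligible: 102 + 16 + 104 + 26 + 21 = 269
e = 269 / (269 + 128) = 269 / 397 = 0.6776
Eligible share of unknowns: 0.6776 × 33 = 22.36
Denom: 269 + 22.36 = 291.36
RR3 = 102 / 291.36 = 0.3501

35.0%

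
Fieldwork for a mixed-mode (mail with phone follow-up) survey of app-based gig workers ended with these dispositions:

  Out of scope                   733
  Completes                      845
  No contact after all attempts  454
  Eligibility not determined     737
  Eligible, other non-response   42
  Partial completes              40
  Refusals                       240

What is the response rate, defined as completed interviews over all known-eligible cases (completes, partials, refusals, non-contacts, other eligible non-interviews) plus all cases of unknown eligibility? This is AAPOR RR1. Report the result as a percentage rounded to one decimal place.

35.8%

Num: 845
Denominator: 845 + 40 + 240 + 454 + 42 + 737 = 2358
RR1 = 845 / 2358 = 0.3584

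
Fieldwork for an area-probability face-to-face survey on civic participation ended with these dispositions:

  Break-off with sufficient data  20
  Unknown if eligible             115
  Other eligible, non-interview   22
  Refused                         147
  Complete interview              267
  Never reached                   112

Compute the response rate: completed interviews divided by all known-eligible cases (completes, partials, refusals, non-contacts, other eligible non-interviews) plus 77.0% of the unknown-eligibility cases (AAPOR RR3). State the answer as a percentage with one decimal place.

Numerator = 267
Determined eligible = 267 + 20 + 147 + 112 + 22 = 568
Estimated eligible among unknowns = 0.7700 × 115 = 88.55
Denominator = 568 + 88.55 = 656.55
RR3 = 267 / 656.55 = 0.4067

40.7%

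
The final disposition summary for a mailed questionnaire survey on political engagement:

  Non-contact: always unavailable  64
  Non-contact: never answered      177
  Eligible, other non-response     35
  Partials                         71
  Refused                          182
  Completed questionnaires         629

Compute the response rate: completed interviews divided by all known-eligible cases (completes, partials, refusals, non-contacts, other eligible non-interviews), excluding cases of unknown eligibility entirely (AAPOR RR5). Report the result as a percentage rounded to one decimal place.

No contact after all attempts = 177 + 64 = 241
Top → 629
Denominator → 629 + 71 + 182 + 241 + 35 = 1158
RR5 = 629 / 1158 = 0.5432

54.3%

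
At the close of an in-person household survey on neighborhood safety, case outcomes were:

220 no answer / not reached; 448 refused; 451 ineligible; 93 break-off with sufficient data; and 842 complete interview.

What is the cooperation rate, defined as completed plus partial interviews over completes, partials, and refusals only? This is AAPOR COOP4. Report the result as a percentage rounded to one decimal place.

Num → 842 + 93 = 935
Denominator → 842 + 93 + 448 = 1383
COOP4 = 935 / 1383 = 0.6761

67.6%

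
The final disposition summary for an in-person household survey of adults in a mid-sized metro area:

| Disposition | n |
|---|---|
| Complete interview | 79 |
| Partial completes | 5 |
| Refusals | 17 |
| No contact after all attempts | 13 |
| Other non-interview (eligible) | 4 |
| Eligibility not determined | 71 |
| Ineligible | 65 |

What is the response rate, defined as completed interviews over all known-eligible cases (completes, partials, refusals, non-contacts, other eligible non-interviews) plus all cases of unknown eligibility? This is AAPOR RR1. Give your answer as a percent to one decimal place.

Numerator → 79
Denominator → 79 + 5 + 17 + 13 + 4 + 71 = 189
RR1 = 79 / 189 = 0.4180

41.8%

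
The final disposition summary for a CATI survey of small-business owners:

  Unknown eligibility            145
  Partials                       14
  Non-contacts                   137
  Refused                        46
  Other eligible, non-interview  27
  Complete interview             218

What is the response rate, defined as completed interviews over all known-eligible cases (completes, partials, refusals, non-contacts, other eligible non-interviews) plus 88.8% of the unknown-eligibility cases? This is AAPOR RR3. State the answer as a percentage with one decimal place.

38.2%

Num → 218
Known eligible → 218 + 14 + 46 + 137 + 27 = 442
Eligible share of unknowns → 0.8880 × 145 = 128.76
Denom → 442 + 128.76 = 570.76
RR3 = 218 / 570.76 = 0.3819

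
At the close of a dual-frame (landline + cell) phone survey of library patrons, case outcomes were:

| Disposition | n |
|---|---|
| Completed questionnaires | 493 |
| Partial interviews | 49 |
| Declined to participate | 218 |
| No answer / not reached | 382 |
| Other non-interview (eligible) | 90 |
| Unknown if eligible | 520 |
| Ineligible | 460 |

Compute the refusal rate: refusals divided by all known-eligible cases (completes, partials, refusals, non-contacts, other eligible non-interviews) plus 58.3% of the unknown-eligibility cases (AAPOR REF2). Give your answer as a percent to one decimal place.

14.2%

Top = 218
Eligible (known) = 493 + 49 + 218 + 382 + 90 = 1232
Eligible share of unknowns = 0.5830 × 520 = 303.16
Denominator = 1232 + 303.16 = 1535.16
REF2 = 218 / 1535.16 = 0.1420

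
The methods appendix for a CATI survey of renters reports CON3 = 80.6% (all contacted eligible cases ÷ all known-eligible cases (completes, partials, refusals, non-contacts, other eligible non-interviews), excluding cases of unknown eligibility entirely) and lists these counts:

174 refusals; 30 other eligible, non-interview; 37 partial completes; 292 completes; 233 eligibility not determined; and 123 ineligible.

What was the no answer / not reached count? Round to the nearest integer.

Top = 292 + 37 + 174 + 30 = 533
CON3 = 533 / D = 0.806
D = 533 / 0.806 = 661.3
Other denominator terms total 533
no answer / not reached = 661.3 − 533 ≈ 128

128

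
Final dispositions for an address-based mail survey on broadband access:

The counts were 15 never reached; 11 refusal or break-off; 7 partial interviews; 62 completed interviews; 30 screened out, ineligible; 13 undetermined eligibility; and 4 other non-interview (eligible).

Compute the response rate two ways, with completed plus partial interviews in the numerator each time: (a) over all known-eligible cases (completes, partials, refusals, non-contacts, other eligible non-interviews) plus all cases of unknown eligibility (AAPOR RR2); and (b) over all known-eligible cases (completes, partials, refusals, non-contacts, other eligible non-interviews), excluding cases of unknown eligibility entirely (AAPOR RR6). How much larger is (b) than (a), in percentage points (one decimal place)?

Num: 62 + 7 = 69
Denom: 62 + 7 + 11 + 15 + 4 + 13 = 112
RR2 = 69 / 112 = 0.6161
Denom: 62 + 7 + 11 + 15 + 4 = 99
RR6 = 69 / 99 = 0.6970
Difference = 69.70 − 61.61 = 8.09 percentage points

8.1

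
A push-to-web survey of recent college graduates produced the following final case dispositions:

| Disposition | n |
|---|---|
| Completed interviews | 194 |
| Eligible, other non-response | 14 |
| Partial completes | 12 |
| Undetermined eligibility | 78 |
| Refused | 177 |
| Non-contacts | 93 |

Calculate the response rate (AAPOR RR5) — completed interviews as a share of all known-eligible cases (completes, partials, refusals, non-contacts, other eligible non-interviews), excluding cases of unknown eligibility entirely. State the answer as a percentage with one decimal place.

Top → 194
Denominator → 194 + 12 + 177 + 93 + 14 = 490
RR5 = 194 / 490 = 0.3959

39.6%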